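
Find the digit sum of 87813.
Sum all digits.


8 + 7 + 8 + 1 + 3 = 27


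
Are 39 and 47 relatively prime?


Euclidean algorithm:
47 = 1 * 39 + 8
39 = 4 * 8 + 7
8 = 1 * 7 + 1
7 = 7 * 1 + 0
GCD(39, 47) = 1

Yes, coprime (GCD = 1)


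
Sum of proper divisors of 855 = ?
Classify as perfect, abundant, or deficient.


Proper divisors: 1, 3, 5, 9, 15, 19, 45, 57, 95, 171, 285
Sum = 1 + 3 + 5 + 9 + 15 + 19 + 45 + 57 + 95 + 171 + 285 = 705
705 < 855 → deficient

s(855) = 705 (deficient)


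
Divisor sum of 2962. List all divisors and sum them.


Divisors of 2962: 1, 2, 1481, 2962
Sum = 1 + 2 + 1481 + 2962 = 4446

σ(2962) = 4446


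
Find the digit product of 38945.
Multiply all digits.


3 × 8 × 9 × 4 × 5 = 4320


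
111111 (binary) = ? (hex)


111111 (base 2) = 63 (decimal)
63 (decimal) = 3F (base 16)


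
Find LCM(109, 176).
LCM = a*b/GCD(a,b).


GCD(109, 176) = 1
LCM = 109*176/1 = 19184/1 = 19184

LCM = 19184


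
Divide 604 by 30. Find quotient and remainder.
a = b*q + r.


604 = 30 * 20 + 4
Check: 600 + 4 = 604

q = 20, r = 4


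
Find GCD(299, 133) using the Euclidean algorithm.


299 = 2 * 133 + 33
133 = 4 * 33 + 1
33 = 33 * 1 + 0
GCD = 1


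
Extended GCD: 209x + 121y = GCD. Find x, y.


Tabular extended Euclidean (each row: r = 209*s + 121*t):
r=209, s=1, t=0
r=121, s=0, t=1
q=1: r=88, s=1, t=-1   [209*(1) + 121*(-1) = 88]
q=1: r=33, s=-1, t=2   [209*(-1) + 121*(2) = 33]
q=2: r=22, s=3, t=-5   [209*(3) + 121*(-5) = 22]
q=1: r=11, s=-4, t=7   [209*(-4) + 121*(7) = 11]
q=2: r=0, s=11, t=-19   [209*(11) + 121*(-19) = 0]
GCD = 11; from the row with r=11: x=-4, y=7
Check: 209*(-4) + 121*(7) = -836 + 847 = 11

GCD = 11, x = -4, y = 7


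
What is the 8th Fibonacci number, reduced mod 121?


F(k) mod 121 for k=1..8:
1, 1, 2, 3, 5, 8, 13, 21
F(8) mod 121 = 21


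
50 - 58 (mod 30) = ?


50 - 58 = -8
-8 mod 30 = 22


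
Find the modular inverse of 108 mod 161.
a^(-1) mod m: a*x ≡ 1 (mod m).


Use the extended Euclidean algorithm on (161, 108); each row r = 161*s + 108*t:
r=161, s=1, t=0
r=108, s=0, t=1
q=1: r=53, s=1, t=-1   [161*(1) + 108*(-1) = 53]
q=2: r=2, s=-2, t=3   [161*(-2) + 108*(3) = 2]
q=26: r=1, s=53, t=-79   [161*(53) + 108*(-79) = 1]
q=2: r=0, s=-108, t=161   [161*(-108) + 108*(161) = 0]
GCD = 1 with t = -79, so 108*(-79) ≡ 1 (mod 161)
Inverse = -79 mod 161 = 82
Check: 108 * 82 = 8856 ≡ 1 (mod 161)

108^(-1) ≡ 82 (mod 161)


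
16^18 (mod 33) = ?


16^1 mod 33 = 16
16^2 mod 33 = 25
16^3 mod 33 = 4
16^4 mod 33 = 31
16^5 mod 33 = 1
16^6 mod 33 = 16
16^7 mod 33 = 25
16^8 mod 33 = 4
16^9 mod 33 = 31
16^10 mod 33 = 1
16^11 mod 33 = 16
16^12 mod 33 = 25
16^13 mod 33 = 4
16^14 mod 33 = 31
16^15 mod 33 = 1
16^16 mod 33 = 16
16^17 mod 33 = 25
16^18 mod 33 = 4


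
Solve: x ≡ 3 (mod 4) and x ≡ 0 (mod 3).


M = 4*3 = 12
M1 = M/4 = 3, M2 = M/3 = 4
M1^(-1) mod 4 = 3, M2^(-1) mod 3 = 1
x = 3*3*3 + 0*4*1 = 27
27 mod 12 = 3
Check: 3 mod 4 = 3 ✓, 3 mod 3 = 0 ✓

x ≡ 3 (mod 12)


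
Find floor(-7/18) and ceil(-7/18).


-7/18 = -0.3889
floor = -1
ceil = 0

floor = -1, ceil = 0


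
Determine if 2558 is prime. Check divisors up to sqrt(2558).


2558 / 2 = 1279 (exact division)
2558 is NOT prime.

No, 2558 is not prime


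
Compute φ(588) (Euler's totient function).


588 = 2^2 × 3 × 7^2
Prime factors: 2, 3, 7
φ(588) = 588 × (1-1/2) × (1-1/3) × (1-1/7)
= 588 × 1/2 × 2/3 × 6/7 = 168

φ(588) = 168


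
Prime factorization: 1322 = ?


1322 / 2 = 661
661 / 661 = 1
1322 = 2 × 661


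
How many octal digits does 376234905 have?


376234905 in base 8 = 2633161631
Number of digits = 10

10 digits (base 8)


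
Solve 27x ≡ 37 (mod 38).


GCD(27, 38) = 1, unique solution
a^(-1) mod 38 = 31
x = 31 * 37 mod 38 = 7

x ≡ 7 (mod 38)


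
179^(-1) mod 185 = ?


Use the extended Euclidean algorithm on (185, 179); each row r = 185*s + 179*t:
r=185, s=1, t=0
r=179, s=0, t=1
q=1: r=6, s=1, t=-1   [185*(1) + 179*(-1) = 6]
q=29: r=5, s=-29, t=30   [185*(-29) + 179*(30) = 5]
q=1: r=1, s=30, t=-31   [185*(30) + 179*(-31) = 1]
q=5: r=0, s=-179, t=185   [185*(-179) + 179*(185) = 0]
GCD = 1 with t = -31, so 179*(-31) ≡ 1 (mod 185)
Inverse = -31 mod 185 = 154
Check: 179 * 154 = 27566 ≡ 1 (mod 185)

179^(-1) ≡ 154 (mod 185)


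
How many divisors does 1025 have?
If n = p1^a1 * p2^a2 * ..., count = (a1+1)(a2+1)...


1025 = 5^2 × 41^1
d(1025) = (2+1) × (1+1) = 6

6 divisors


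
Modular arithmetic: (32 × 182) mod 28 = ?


32 × 182 = 5824
5824 mod 28 = 0


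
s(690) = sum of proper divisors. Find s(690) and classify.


Proper divisors: 1, 2, 3, 5, 6, 10, 15, 23, 30, 46, 69, 115, 138, 230, 345
Sum = 1 + 2 + 3 + 5 + 6 + 10 + 15 + 23 + 30 + 46 + 69 + 115 + 138 + 230 + 345 = 1038
1038 > 690 → abundant

s(690) = 1038 (abundant)


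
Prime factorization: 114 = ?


114 / 2 = 57
57 / 3 = 19
19 / 19 = 1
114 = 2 × 3 × 19


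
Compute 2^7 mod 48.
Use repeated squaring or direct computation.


2^1 mod 48 = 2
2^2 mod 48 = 4
2^3 mod 48 = 8
2^4 mod 48 = 16
2^5 mod 48 = 32
2^6 mod 48 = 16
2^7 mod 48 = 32


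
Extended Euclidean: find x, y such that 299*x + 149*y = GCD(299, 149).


Tabular extended Euclidean (each row: r = 299*s + 149*t):
r=299, s=1, t=0
r=149, s=0, t=1
q=2: r=1, s=1, t=-2   [299*(1) + 149*(-2) = 1]
q=149: r=0, s=-149, t=299   [299*(-149) + 149*(299) = 0]
GCD = 1; from the row with r=1: x=1, y=-2
Check: 299*(1) + 149*(-2) = 299 - 298 = 1

GCD = 1, x = 1, y = -2


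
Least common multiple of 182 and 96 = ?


GCD(182, 96) = 2
LCM = 182*96/2 = 17472/2 = 8736

LCM = 8736


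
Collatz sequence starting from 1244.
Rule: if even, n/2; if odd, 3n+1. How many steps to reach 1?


1244 → 622 → 311 → 934 → 467 → 1402 → 701 → 2104 → 1052 → 526 → 263 → 790 → 395 → 1186 → 593 → 1780 → 890 → 445 → 1336 → 668 → 334 → 167 → 502 → 251 → 754 → 377 → 1132 → 566 → 283 → 850 → 425 → 1276 → 638 → 319 → 958 → 479 → 1438 → 719 → 2158 → 1079 → 3238 → 1619 → 4858 → 2429 → 7288 → 3644 → 1822 → 911 → 2734 → 1367 → 4102 → 2051 → 6154 → 3077 → 9232 → 4616 → 2308 → 1154 → 577 → 1732 → 866 → 433 → 1300 → 650 → 325 → 976 → 488 → 244 → 122 → 61 → 184 → 92 → 46 → 23 → 70 → 35 → 106 → 53 → 160 → 80 → 40 → 20 → 10 → 5 → 16 → 8 → 4 → 2 → 1
Total steps = 88

88 steps


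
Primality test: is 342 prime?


342 / 2 = 171 (exact division)
342 is NOT prime.

No, 342 is not prime


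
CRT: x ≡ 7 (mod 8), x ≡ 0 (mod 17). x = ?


M = 8*17 = 136
M1 = M/8 = 17, M2 = M/17 = 8
M1^(-1) mod 8 = 1, M2^(-1) mod 17 = 15
x = 7*17*1 + 0*8*15 = 119
119 mod 136 = 119
Check: 119 mod 8 = 7 ✓, 119 mod 17 = 0 ✓

x ≡ 119 (mod 136)


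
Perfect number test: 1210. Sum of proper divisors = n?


Proper divisors of 1210: 1, 2, 5, 10, 11, 22, 55, 110, 121, 242, 605
Sum = 1 + 2 + 5 + 10 + 11 + 22 + 55 + 110 + 121 + 242 + 605 = 1184

No, 1210 is not perfect (1184 ≠ 1210)


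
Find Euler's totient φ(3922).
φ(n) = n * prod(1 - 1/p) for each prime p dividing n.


3922 = 2 × 37 × 53
Prime factors: 2, 37, 53
φ(3922) = 3922 × (1-1/2) × (1-1/37) × (1-1/53)
= 3922 × 1/2 × 36/37 × 52/53 = 1872

φ(3922) = 1872


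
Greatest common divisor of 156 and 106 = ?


156 = 1 * 106 + 50
106 = 2 * 50 + 6
50 = 8 * 6 + 2
6 = 3 * 2 + 0
GCD = 2


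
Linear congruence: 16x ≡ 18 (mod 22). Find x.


GCD(16, 22) = 2 divides 18
Divide: 8x ≡ 9 (mod 11)
x ≡ 8 (mod 11)


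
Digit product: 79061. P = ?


7 × 9 × 0 × 6 × 1 = 0


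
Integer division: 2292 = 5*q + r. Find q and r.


2292 = 5 * 458 + 2
Check: 2290 + 2 = 2292

q = 458, r = 2


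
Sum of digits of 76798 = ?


7 + 6 + 7 + 9 + 8 = 37


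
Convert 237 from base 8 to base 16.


237 (base 8) = 159 (decimal)
159 (decimal) = 9F (base 16)


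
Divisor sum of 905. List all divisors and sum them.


Divisors of 905: 1, 5, 181, 905
Sum = 1 + 5 + 181 + 905 = 1092

σ(905) = 1092


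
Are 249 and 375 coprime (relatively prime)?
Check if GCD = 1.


Euclidean algorithm:
375 = 1 * 249 + 126
249 = 1 * 126 + 123
126 = 1 * 123 + 3
123 = 41 * 3 + 0
GCD(249, 375) = 3

No, not coprime (GCD = 3)


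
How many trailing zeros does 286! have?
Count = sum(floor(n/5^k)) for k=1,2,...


floor(286/5) = 57
floor(286/25) = 11
floor(286/125) = 2
Total = 70

70 trailing zeros


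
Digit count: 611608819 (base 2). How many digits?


611608819 in base 2 = 100100011101000110100011110011
Number of digits = 30

30 digits (base 2)


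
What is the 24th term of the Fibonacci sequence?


Sequence: 1, 1, 2, 3, 5, 8, 13, 21, 34, 55, 89, 144, 233, 377, 610, 987, 1597, 2584, 4181, 6765, 10946, 17711, 28657, 46368
F(24) = 46368


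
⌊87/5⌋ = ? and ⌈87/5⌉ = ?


87/5 = 17.4000
floor = 17
ceil = 18

floor = 17, ceil = 18


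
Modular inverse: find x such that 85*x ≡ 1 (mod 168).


Use the extended Euclidean algorithm on (168, 85); each row r = 168*s + 85*t:
r=168, s=1, t=0
r=85, s=0, t=1
q=1: r=83, s=1, t=-1   [168*(1) + 85*(-1) = 83]
q=1: r=2, s=-1, t=2   [168*(-1) + 85*(2) = 2]
q=41: r=1, s=42, t=-83   [168*(42) + 85*(-83) = 1]
q=2: r=0, s=-85, t=168   [168*(-85) + 85*(168) = 0]
GCD = 1 with t = -83, so 85*(-83) ≡ 1 (mod 168)
Inverse = -83 mod 168 = 85
Check: 85 * 85 = 7225 ≡ 1 (mod 168)

85^(-1) ≡ 85 (mod 168)


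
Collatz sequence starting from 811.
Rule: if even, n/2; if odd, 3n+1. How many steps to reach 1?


811 → 2434 → 1217 → 3652 → 1826 → 913 → 2740 → 1370 → 685 → 2056 → 1028 → 514 → 257 → 772 → 386 → 193 → 580 → 290 → 145 → 436 → 218 → 109 → 328 → 164 → 82 → 41 → 124 → 62 → 31 → 94 → 47 → 142 → 71 → 214 → 107 → 322 → 161 → 484 → 242 → 121 → 364 → 182 → 91 → 274 → 137 → 412 → 206 → 103 → 310 → 155 → 466 → 233 → 700 → 350 → 175 → 526 → 263 → 790 → 395 → 1186 → 593 → 1780 → 890 → 445 → 1336 → 668 → 334 → 167 → 502 → 251 → 754 → 377 → 1132 → 566 → 283 → 850 → 425 → 1276 → 638 → 319 → 958 → 479 → 1438 → 719 → 2158 → 1079 → 3238 → 1619 → 4858 → 2429 → 7288 → 3644 → 1822 → 911 → 2734 → 1367 → 4102 → 2051 → 6154 → 3077 → 9232 → 4616 → 2308 → 1154 → 577 → 1732 → 866 → 433 → 1300 → 650 → 325 → 976 → 488 → 244 → 122 → 61 → 184 → 92 → 46 → 23 → 70 → 35 → 106 → 53 → 160 → 80 → 40 → 20 → 10 → 5 → 16 → 8 → 4 → 2 → 1
Total steps = 134

134 steps


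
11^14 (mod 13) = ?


11^1 mod 13 = 11
11^2 mod 13 = 4
11^3 mod 13 = 5
11^4 mod 13 = 3
11^5 mod 13 = 7
11^6 mod 13 = 12
11^7 mod 13 = 2
11^8 mod 13 = 9
11^9 mod 13 = 8
11^10 mod 13 = 10
11^11 mod 13 = 6
11^12 mod 13 = 1
11^13 mod 13 = 11
11^14 mod 13 = 4


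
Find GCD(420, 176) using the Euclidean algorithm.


420 = 2 * 176 + 68
176 = 2 * 68 + 40
68 = 1 * 40 + 28
40 = 1 * 28 + 12
28 = 2 * 12 + 4
12 = 3 * 4 + 0
GCD = 4


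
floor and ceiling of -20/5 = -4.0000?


-20/5 = -4.0000
floor = -4
ceil = -4

floor = -4, ceil = -4


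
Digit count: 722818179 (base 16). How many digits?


722818179 in base 16 = 2B155483
Number of digits = 8

8 digits (base 16)


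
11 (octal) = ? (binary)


11 (base 8) = 9 (decimal)
9 (decimal) = 1001 (base 2)


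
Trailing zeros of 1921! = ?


floor(1921/5) = 384
floor(1921/25) = 76
floor(1921/125) = 15
floor(1921/625) = 3
Total = 478

478 trailing zeros


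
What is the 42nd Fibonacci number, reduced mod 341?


F(k) mod 341 for k=1..42:
1, 1, 2, 3, 5, 8, 13, 21, 34, 55, 89, 144, 233, 36, 269, 305, 233, 197, 89, 286, 34, 320, 13, 333, 5, 338, 2, 340, 1, 0, 1, 1, 2, 3, 5, 8, 13, 21, 34, 55, 89, 144
F(42) mod 341 = 144


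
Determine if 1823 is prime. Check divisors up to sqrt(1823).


Check divisors up to sqrt(1823) = 42.6966
No divisors found.
1823 is prime.

Yes, 1823 is prime


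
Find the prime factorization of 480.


480 / 2 = 240
240 / 2 = 120
120 / 2 = 60
60 / 2 = 30
30 / 2 = 15
15 / 3 = 5
5 / 5 = 1
480 = 2^5 × 3 × 5


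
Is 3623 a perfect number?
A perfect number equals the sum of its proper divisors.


Proper divisors of 3623: 1
Sum = 1 = 1

No, 3623 is not perfect (1 ≠ 3623)


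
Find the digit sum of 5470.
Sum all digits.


5 + 4 + 7 + 0 = 16


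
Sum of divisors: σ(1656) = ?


Divisors of 1656: 1, 2, 3, 4, 6, 8, 9, 12, 18, 23, 24, 36, 46, 69, 72, 92, 138, 184, 207, 276, 414, 552, 828, 1656
Sum = 1 + 2 + 3 + 4 + 6 + 8 + 9 + 12 + 18 + 23 + 24 + 36 + 46 + 69 + 72 + 92 + 138 + 184 + 207 + 276 + 414 + 552 + 828 + 1656 = 4680

σ(1656) = 4680


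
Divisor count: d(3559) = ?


3559 = 3559^1
d(3559) = (1+1) = 2

2 divisors


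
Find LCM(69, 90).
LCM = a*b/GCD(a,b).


GCD(69, 90) = 3
LCM = 69*90/3 = 6210/3 = 2070

LCM = 2070


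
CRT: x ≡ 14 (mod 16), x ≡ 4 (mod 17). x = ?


M = 16*17 = 272
M1 = M/16 = 17, M2 = M/17 = 16
M1^(-1) mod 16 = 1, M2^(-1) mod 17 = 16
x = 14*17*1 + 4*16*16 = 1262
1262 mod 272 = 174
Check: 174 mod 16 = 14 ✓, 174 mod 17 = 4 ✓

x ≡ 174 (mod 272)


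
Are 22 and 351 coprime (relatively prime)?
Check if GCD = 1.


Euclidean algorithm:
351 = 15 * 22 + 21
22 = 1 * 21 + 1
21 = 21 * 1 + 0
GCD(22, 351) = 1

Yes, coprime (GCD = 1)


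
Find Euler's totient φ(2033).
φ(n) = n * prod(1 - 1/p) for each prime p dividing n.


2033 = 19 × 107
Prime factors: 19, 107
φ(2033) = 2033 × (1-1/19) × (1-1/107)
= 2033 × 18/19 × 106/107 = 1908

φ(2033) = 1908


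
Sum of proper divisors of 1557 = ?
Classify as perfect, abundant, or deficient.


Proper divisors: 1, 3, 9, 173, 519
Sum = 1 + 3 + 9 + 173 + 519 = 705
705 < 1557 → deficient

s(1557) = 705 (deficient)


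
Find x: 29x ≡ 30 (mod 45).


GCD(29, 45) = 1, unique solution
a^(-1) mod 45 = 14
x = 14 * 30 mod 45 = 15

x ≡ 15 (mod 45)


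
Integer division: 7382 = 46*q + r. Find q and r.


7382 = 46 * 160 + 22
Check: 7360 + 22 = 7382

q = 160, r = 22


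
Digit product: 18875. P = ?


1 × 8 × 8 × 7 × 5 = 2240


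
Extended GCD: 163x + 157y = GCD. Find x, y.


Tabular extended Euclidean (each row: r = 163*s + 157*t):
r=163, s=1, t=0
r=157, s=0, t=1
q=1: r=6, s=1, t=-1   [163*(1) + 157*(-1) = 6]
q=26: r=1, s=-26, t=27   [163*(-26) + 157*(27) = 1]
q=6: r=0, s=157, t=-163   [163*(157) + 157*(-163) = 0]
GCD = 1; from the row with r=1: x=-26, y=27
Check: 163*(-26) + 157*(27) = -4238 + 4239 = 1

GCD = 1, x = -26, y = 27


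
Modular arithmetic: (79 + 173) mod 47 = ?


79 + 173 = 252
252 mod 47 = 17


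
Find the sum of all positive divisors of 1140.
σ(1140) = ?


Divisors of 1140: 1, 2, 3, 4, 5, 6, 10, 12, 15, 19, 20, 30, 38, 57, 60, 76, 95, 114, 190, 228, 285, 380, 570, 1140
Sum = 1 + 2 + 3 + 4 + 5 + 6 + 10 + 12 + 15 + 19 + 20 + 30 + 38 + 57 + 60 + 76 + 95 + 114 + 190 + 228 + 285 + 380 + 570 + 1140 = 3360

σ(1140) = 3360


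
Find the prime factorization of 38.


38 / 2 = 19
19 / 19 = 1
38 = 2 × 19


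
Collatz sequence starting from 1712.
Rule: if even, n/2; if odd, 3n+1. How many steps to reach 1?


1712 → 856 → 428 → 214 → 107 → 322 → 161 → 484 → 242 → 121 → 364 → 182 → 91 → 274 → 137 → 412 → 206 → 103 → 310 → 155 → 466 → 233 → 700 → 350 → 175 → 526 → 263 → 790 → 395 → 1186 → 593 → 1780 → 890 → 445 → 1336 → 668 → 334 → 167 → 502 → 251 → 754 → 377 → 1132 → 566 → 283 → 850 → 425 → 1276 → 638 → 319 → 958 → 479 → 1438 → 719 → 2158 → 1079 → 3238 → 1619 → 4858 → 2429 → 7288 → 3644 → 1822 → 911 → 2734 → 1367 → 4102 → 2051 → 6154 → 3077 → 9232 → 4616 → 2308 → 1154 → 577 → 1732 → 866 → 433 → 1300 → 650 → 325 → 976 → 488 → 244 → 122 → 61 → 184 → 92 → 46 → 23 → 70 → 35 → 106 → 53 → 160 → 80 → 40 → 20 → 10 → 5 → 16 → 8 → 4 → 2 → 1
Total steps = 104

104 steps


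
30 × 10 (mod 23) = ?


30 × 10 = 300
300 mod 23 = 1


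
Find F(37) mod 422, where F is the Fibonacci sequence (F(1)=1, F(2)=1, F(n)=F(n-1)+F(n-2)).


F(k) mod 422 for k=1..37:
1, 1, 2, 3, 5, 8, 13, 21, 34, 55, 89, 144, 233, 377, 188, 143, 331, 52, 383, 13, 396, 409, 383, 370, 331, 279, 188, 45, 233, 278, 89, 367, 34, 401, 13, 414, 5
F(37) mod 422 = 5


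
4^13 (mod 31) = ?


4^1 mod 31 = 4
4^2 mod 31 = 16
4^3 mod 31 = 2
4^4 mod 31 = 8
4^5 mod 31 = 1
4^6 mod 31 = 4
4^7 mod 31 = 16
4^8 mod 31 = 2
4^9 mod 31 = 8
4^10 mod 31 = 1
4^11 mod 31 = 4
4^12 mod 31 = 16
4^13 mod 31 = 2


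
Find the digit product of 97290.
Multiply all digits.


9 × 7 × 2 × 9 × 0 = 0


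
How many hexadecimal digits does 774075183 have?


774075183 in base 16 = 2E23732F
Number of digits = 8

8 digits (base 16)


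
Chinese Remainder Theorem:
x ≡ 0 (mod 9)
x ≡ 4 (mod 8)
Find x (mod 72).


M = 9*8 = 72
M1 = M/9 = 8, M2 = M/8 = 9
M1^(-1) mod 9 = 8, M2^(-1) mod 8 = 1
x = 0*8*8 + 4*9*1 = 36
36 mod 72 = 36
Check: 36 mod 9 = 0 ✓, 36 mod 8 = 4 ✓

x ≡ 36 (mod 72)


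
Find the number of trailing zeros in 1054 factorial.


floor(1054/5) = 210
floor(1054/25) = 42
floor(1054/125) = 8
floor(1054/625) = 1
Total = 261

261 trailing zeros


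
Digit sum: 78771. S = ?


7 + 8 + 7 + 7 + 1 = 30


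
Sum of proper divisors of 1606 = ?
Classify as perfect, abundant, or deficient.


Proper divisors: 1, 2, 11, 22, 73, 146, 803
Sum = 1 + 2 + 11 + 22 + 73 + 146 + 803 = 1058
1058 < 1606 → deficient

s(1606) = 1058 (deficient)


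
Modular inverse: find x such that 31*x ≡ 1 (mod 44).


Use the extended Euclidean algorithm on (44, 31); each row r = 44*s + 31*t:
r=44, s=1, t=0
r=31, s=0, t=1
q=1: r=13, s=1, t=-1   [44*(1) + 31*(-1) = 13]
q=2: r=5, s=-2, t=3   [44*(-2) + 31*(3) = 5]
q=2: r=3, s=5, t=-7   [44*(5) + 31*(-7) = 3]
q=1: r=2, s=-7, t=10   [44*(-7) + 31*(10) = 2]
q=1: r=1, s=12, t=-17   [44*(12) + 31*(-17) = 1]
q=2: r=0, s=-31, t=44   [44*(-31) + 31*(44) = 0]
GCD = 1 with t = -17, so 31*(-17) ≡ 1 (mod 44)
Inverse = -17 mod 44 = 27
Check: 31 * 27 = 837 ≡ 1 (mod 44)

31^(-1) ≡ 27 (mod 44)


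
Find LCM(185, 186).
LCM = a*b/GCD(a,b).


GCD(185, 186) = 1
LCM = 185*186/1 = 34410/1 = 34410

LCM = 34410


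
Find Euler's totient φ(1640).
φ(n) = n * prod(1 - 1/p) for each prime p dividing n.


1640 = 2^3 × 5 × 41
Prime factors: 2, 5, 41
φ(1640) = 1640 × (1-1/2) × (1-1/5) × (1-1/41)
= 1640 × 1/2 × 4/5 × 40/41 = 640

φ(1640) = 640


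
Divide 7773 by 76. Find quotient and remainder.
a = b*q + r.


7773 = 76 * 102 + 21
Check: 7752 + 21 = 7773

q = 102, r = 21


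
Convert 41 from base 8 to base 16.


41 (base 8) = 33 (decimal)
33 (decimal) = 21 (base 16)


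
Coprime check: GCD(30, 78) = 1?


Euclidean algorithm:
78 = 2 * 30 + 18
30 = 1 * 18 + 12
18 = 1 * 12 + 6
12 = 2 * 6 + 0
GCD(30, 78) = 6

No, not coprime (GCD = 6)


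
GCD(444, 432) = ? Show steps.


444 = 1 * 432 + 12
432 = 36 * 12 + 0
GCD = 12


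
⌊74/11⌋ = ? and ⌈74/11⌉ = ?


74/11 = 6.7273
floor = 6
ceil = 7

floor = 6, ceil = 7


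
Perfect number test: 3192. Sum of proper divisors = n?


Proper divisors of 3192: 1, 2, 3, 4, 6, 7, 8, 12, 14, 19, 21, 24, 28, 38, 42, 56, 57, 76, 84, 114, 133, 152, 168, 228, 266, 399, 456, 532, 798, 1064, 1596
Sum = 1 + 2 + 3 + 4 + 6 + 7 + 8 + 12 + 14 + 19 + 21 + 24 + 28 + 38 + 42 + 56 + 57 + 76 + 84 + 114 + 133 + 152 + 168 + 228 + 266 + 399 + 456 + 532 + 798 + 1064 + 1596 = 6408

No, 3192 is not perfect (6408 ≠ 3192)


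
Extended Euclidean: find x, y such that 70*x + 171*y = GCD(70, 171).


Tabular extended Euclidean (each row: r = 70*s + 171*t):
r=70, s=1, t=0
r=171, s=0, t=1
q=0: r=70, s=1, t=0   [70*(1) + 171*(0) = 70]
q=2: r=31, s=-2, t=1   [70*(-2) + 171*(1) = 31]
q=2: r=8, s=5, t=-2   [70*(5) + 171*(-2) = 8]
q=3: r=7, s=-17, t=7   [70*(-17) + 171*(7) = 7]
q=1: r=1, s=22, t=-9   [70*(22) + 171*(-9) = 1]
q=7: r=0, s=-171, t=70   [70*(-171) + 171*(70) = 0]
GCD = 1; from the row with r=1: x=22, y=-9
Check: 70*(22) + 171*(-9) = 1540 - 1539 = 1

GCD = 1, x = 22, y = -9


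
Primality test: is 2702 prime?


2702 / 2 = 1351 (exact division)
2702 is NOT prime.

No, 2702 is not prime


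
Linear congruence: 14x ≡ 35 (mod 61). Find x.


GCD(14, 61) = 1, unique solution
a^(-1) mod 61 = 48
x = 48 * 35 mod 61 = 33

x ≡ 33 (mod 61)


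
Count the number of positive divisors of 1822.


1822 = 2^1 × 911^1
d(1822) = (1+1) × (1+1) = 4

4 divisors


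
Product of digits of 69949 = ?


6 × 9 × 9 × 4 × 9 = 17496


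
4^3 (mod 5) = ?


4^1 mod 5 = 4
4^2 mod 5 = 1
4^3 mod 5 = 4


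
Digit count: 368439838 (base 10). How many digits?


368439838 has 9 digits in base 10
floor(log10(368439838)) + 1 = floor(8.5664) + 1 = 9

9 digits (base 10)


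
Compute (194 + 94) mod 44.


194 + 94 = 288
288 mod 44 = 24


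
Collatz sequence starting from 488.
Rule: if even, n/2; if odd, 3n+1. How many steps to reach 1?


488 → 244 → 122 → 61 → 184 → 92 → 46 → 23 → 70 → 35 → 106 → 53 → 160 → 80 → 40 → 20 → 10 → 5 → 16 → 8 → 4 → 2 → 1
Total steps = 22

22 steps


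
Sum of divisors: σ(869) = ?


Divisors of 869: 1, 11, 79, 869
Sum = 1 + 11 + 79 + 869 = 960

σ(869) = 960


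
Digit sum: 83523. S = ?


8 + 3 + 5 + 2 + 3 = 21


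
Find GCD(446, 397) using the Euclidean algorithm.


446 = 1 * 397 + 49
397 = 8 * 49 + 5
49 = 9 * 5 + 4
5 = 1 * 4 + 1
4 = 4 * 1 + 0
GCD = 1


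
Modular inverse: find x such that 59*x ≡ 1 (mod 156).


Use the extended Euclidean algorithm on (156, 59); each row r = 156*s + 59*t:
r=156, s=1, t=0
r=59, s=0, t=1
q=2: r=38, s=1, t=-2   [156*(1) + 59*(-2) = 38]
q=1: r=21, s=-1, t=3   [156*(-1) + 59*(3) = 21]
q=1: r=17, s=2, t=-5   [156*(2) + 59*(-5) = 17]
q=1: r=4, s=-3, t=8   [156*(-3) + 59*(8) = 4]
q=4: r=1, s=14, t=-37   [156*(14) + 59*(-37) = 1]
q=4: r=0, s=-59, t=156   [156*(-59) + 59*(156) = 0]
GCD = 1 with t = -37, so 59*(-37) ≡ 1 (mod 156)
Inverse = -37 mod 156 = 119
Check: 59 * 119 = 7021 ≡ 1 (mod 156)

59^(-1) ≡ 119 (mod 156)


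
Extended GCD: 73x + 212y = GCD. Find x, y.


Tabular extended Euclidean (each row: r = 73*s + 212*t):
r=73, s=1, t=0
r=212, s=0, t=1
q=0: r=73, s=1, t=0   [73*(1) + 212*(0) = 73]
q=2: r=66, s=-2, t=1   [73*(-2) + 212*(1) = 66]
q=1: r=7, s=3, t=-1   [73*(3) + 212*(-1) = 7]
q=9: r=3, s=-29, t=10   [73*(-29) + 212*(10) = 3]
q=2: r=1, s=61, t=-21   [73*(61) + 212*(-21) = 1]
q=3: r=0, s=-212, t=73   [73*(-212) + 212*(73) = 0]
GCD = 1; from the row with r=1: x=61, y=-21
Check: 73*(61) + 212*(-21) = 4453 - 4452 = 1

GCD = 1, x = 61, y = -21


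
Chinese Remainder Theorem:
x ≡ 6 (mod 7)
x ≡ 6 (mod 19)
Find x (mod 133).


M = 7*19 = 133
M1 = M/7 = 19, M2 = M/19 = 7
M1^(-1) mod 7 = 3, M2^(-1) mod 19 = 11
x = 6*19*3 + 6*7*11 = 804
804 mod 133 = 6
Check: 6 mod 7 = 6 ✓, 6 mod 19 = 6 ✓

x ≡ 6 (mod 133)


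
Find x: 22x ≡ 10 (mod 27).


GCD(22, 27) = 1, unique solution
a^(-1) mod 27 = 16
x = 16 * 10 mod 27 = 25

x ≡ 25 (mod 27)


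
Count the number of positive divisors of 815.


815 = 5^1 × 163^1
d(815) = (1+1) × (1+1) = 4

4 divisors


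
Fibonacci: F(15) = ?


Sequence: 1, 1, 2, 3, 5, 8, 13, 21, 34, 55, 89, 144, 233, 377, 610
F(15) = 610


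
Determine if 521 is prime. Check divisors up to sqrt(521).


Check divisors up to sqrt(521) = 22.8254
No divisors found.
521 is prime.

Yes, 521 is prime


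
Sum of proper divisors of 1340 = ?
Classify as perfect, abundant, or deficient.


Proper divisors: 1, 2, 4, 5, 10, 20, 67, 134, 268, 335, 670
Sum = 1 + 2 + 4 + 5 + 10 + 20 + 67 + 134 + 268 + 335 + 670 = 1516
1516 > 1340 → abundant

s(1340) = 1516 (abundant)


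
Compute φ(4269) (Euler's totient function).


4269 = 3 × 1423
Prime factors: 3, 1423
φ(4269) = 4269 × (1-1/3) × (1-1/1423)
= 4269 × 2/3 × 1422/1423 = 2844

φ(4269) = 2844


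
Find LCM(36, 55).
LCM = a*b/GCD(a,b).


GCD(36, 55) = 1
LCM = 36*55/1 = 1980/1 = 1980

LCM = 1980


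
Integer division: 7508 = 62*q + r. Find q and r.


7508 = 62 * 121 + 6
Check: 7502 + 6 = 7508

q = 121, r = 6


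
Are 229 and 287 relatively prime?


Euclidean algorithm:
287 = 1 * 229 + 58
229 = 3 * 58 + 55
58 = 1 * 55 + 3
55 = 18 * 3 + 1
3 = 3 * 1 + 0
GCD(229, 287) = 1

Yes, coprime (GCD = 1)


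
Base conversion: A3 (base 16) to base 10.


A3 (base 16) = 163 (decimal)
163 (decimal) = 163 (base 10)


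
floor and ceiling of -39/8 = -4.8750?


-39/8 = -4.8750
floor = -5
ceil = -4

floor = -5, ceil = -4


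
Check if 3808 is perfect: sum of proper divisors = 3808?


Proper divisors of 3808: 1, 2, 4, 7, 8, 14, 16, 17, 28, 32, 34, 56, 68, 112, 119, 136, 224, 238, 272, 476, 544, 952, 1904
Sum = 1 + 2 + 4 + 7 + 8 + 14 + 16 + 17 + 28 + 32 + 34 + 56 + 68 + 112 + 119 + 136 + 224 + 238 + 272 + 476 + 544 + 952 + 1904 = 5264

No, 3808 is not perfect (5264 ≠ 3808)


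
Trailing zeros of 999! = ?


floor(999/5) = 199
floor(999/25) = 39
floor(999/125) = 7
floor(999/625) = 1
Total = 246

246 trailing zeros


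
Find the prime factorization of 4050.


4050 / 2 = 2025
2025 / 3 = 675
675 / 3 = 225
225 / 3 = 75
75 / 3 = 25
25 / 5 = 5
5 / 5 = 1
4050 = 2 × 3^4 × 5^2


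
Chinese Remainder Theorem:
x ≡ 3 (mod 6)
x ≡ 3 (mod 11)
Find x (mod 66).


M = 6*11 = 66
M1 = M/6 = 11, M2 = M/11 = 6
M1^(-1) mod 6 = 5, M2^(-1) mod 11 = 2
x = 3*11*5 + 3*6*2 = 201
201 mod 66 = 3
Check: 3 mod 6 = 3 ✓, 3 mod 11 = 3 ✓

x ≡ 3 (mod 66)


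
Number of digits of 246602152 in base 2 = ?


246602152 in base 2 = 1110101100101101100110101000
Number of digits = 28

28 digits (base 2)


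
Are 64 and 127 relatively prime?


Euclidean algorithm:
127 = 1 * 64 + 63
64 = 1 * 63 + 1
63 = 63 * 1 + 0
GCD(64, 127) = 1

Yes, coprime (GCD = 1)


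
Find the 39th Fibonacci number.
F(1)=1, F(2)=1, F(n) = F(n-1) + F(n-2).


Sequence: 1, 1, 2, 3, 5, 8, 13, 21, 34, 55, 89, 144, 233, 377, 610, 987, 1597, 2584, 4181, 6765, 10946, 17711, 28657, 46368, 75025, 121393, 196418, 317811, 514229, 832040, 1346269, 2178309, 3524578, 5702887, 9227465, 14930352, 24157817, 39088169, 63245986
F(39) = 63245986


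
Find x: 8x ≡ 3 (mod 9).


GCD(8, 9) = 1, unique solution
a^(-1) mod 9 = 8
x = 8 * 3 mod 9 = 6

x ≡ 6 (mod 9)


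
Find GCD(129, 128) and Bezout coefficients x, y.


Tabular extended Euclidean (each row: r = 129*s + 128*t):
r=129, s=1, t=0
r=128, s=0, t=1
q=1: r=1, s=1, t=-1   [129*(1) + 128*(-1) = 1]
q=128: r=0, s=-128, t=129   [129*(-128) + 128*(129) = 0]
GCD = 1; from the row with r=1: x=1, y=-1
Check: 129*(1) + 128*(-1) = 129 - 128 = 1

GCD = 1, x = 1, y = -1


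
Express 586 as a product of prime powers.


586 / 2 = 293
293 / 293 = 1
586 = 2 × 293


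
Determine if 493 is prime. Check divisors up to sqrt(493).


493 / 17 = 29 (exact division)
493 is NOT prime.

No, 493 is not prime


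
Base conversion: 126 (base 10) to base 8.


126 (base 10) = 126 (decimal)
126 (decimal) = 176 (base 8)


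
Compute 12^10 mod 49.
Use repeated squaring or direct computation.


12^1 mod 49 = 12
12^2 mod 49 = 46
12^3 mod 49 = 13
12^4 mod 49 = 9
12^5 mod 49 = 10
12^6 mod 49 = 22
12^7 mod 49 = 19
12^8 mod 49 = 32
12^9 mod 49 = 41
12^10 mod 49 = 2


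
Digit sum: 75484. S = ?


7 + 5 + 4 + 8 + 4 = 28


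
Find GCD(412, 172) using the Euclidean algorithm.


412 = 2 * 172 + 68
172 = 2 * 68 + 36
68 = 1 * 36 + 32
36 = 1 * 32 + 4
32 = 8 * 4 + 0
GCD = 4


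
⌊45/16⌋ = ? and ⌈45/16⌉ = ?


45/16 = 2.8125
floor = 2
ceil = 3

floor = 2, ceil = 3


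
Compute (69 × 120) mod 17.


69 × 120 = 8280
8280 mod 17 = 1


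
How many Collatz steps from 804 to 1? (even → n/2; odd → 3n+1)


804 → 402 → 201 → 604 → 302 → 151 → 454 → 227 → 682 → 341 → 1024 → 512 → 256 → 128 → 64 → 32 → 16 → 8 → 4 → 2 → 1
Total steps = 20

20 steps


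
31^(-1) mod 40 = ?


Use the extended Euclidean algorithm on (40, 31); each row r = 40*s + 31*t:
r=40, s=1, t=0
r=31, s=0, t=1
q=1: r=9, s=1, t=-1   [40*(1) + 31*(-1) = 9]
q=3: r=4, s=-3, t=4   [40*(-3) + 31*(4) = 4]
q=2: r=1, s=7, t=-9   [40*(7) + 31*(-9) = 1]
q=4: r=0, s=-31, t=40   [40*(-31) + 31*(40) = 0]
GCD = 1 with t = -9, so 31*(-9) ≡ 1 (mod 40)
Inverse = -9 mod 40 = 31
Check: 31 * 31 = 961 ≡ 1 (mod 40)

31^(-1) ≡ 31 (mod 40)


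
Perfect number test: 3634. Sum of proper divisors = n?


Proper divisors of 3634: 1, 2, 23, 46, 79, 158, 1817
Sum = 1 + 2 + 23 + 46 + 79 + 158 + 1817 = 2126

No, 3634 is not perfect (2126 ≠ 3634)


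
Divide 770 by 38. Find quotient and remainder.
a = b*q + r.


770 = 38 * 20 + 10
Check: 760 + 10 = 770

q = 20, r = 10


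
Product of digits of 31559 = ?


3 × 1 × 5 × 5 × 9 = 675


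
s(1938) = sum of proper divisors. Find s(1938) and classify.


Proper divisors: 1, 2, 3, 6, 17, 19, 34, 38, 51, 57, 102, 114, 323, 646, 969
Sum = 1 + 2 + 3 + 6 + 17 + 19 + 34 + 38 + 51 + 57 + 102 + 114 + 323 + 646 + 969 = 2382
2382 > 1938 → abundant

s(1938) = 2382 (abundant)


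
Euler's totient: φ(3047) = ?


3047 = 11 × 277
Prime factors: 11, 277
φ(3047) = 3047 × (1-1/11) × (1-1/277)
= 3047 × 10/11 × 276/277 = 2760

φ(3047) = 2760


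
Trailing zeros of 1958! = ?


floor(1958/5) = 391
floor(1958/25) = 78
floor(1958/125) = 15
floor(1958/625) = 3
Total = 487

487 trailing zeros


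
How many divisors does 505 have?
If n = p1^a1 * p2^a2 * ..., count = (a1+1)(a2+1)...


505 = 5^1 × 101^1
d(505) = (1+1) × (1+1) = 4

4 divisors


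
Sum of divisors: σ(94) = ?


Divisors of 94: 1, 2, 47, 94
Sum = 1 + 2 + 47 + 94 = 144

σ(94) = 144


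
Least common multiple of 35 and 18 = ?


GCD(35, 18) = 1
LCM = 35*18/1 = 630/1 = 630

LCM = 630


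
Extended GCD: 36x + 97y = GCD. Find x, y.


Tabular extended Euclidean (each row: r = 36*s + 97*t):
r=36, s=1, t=0
r=97, s=0, t=1
q=0: r=36, s=1, t=0   [36*(1) + 97*(0) = 36]
q=2: r=25, s=-2, t=1   [36*(-2) + 97*(1) = 25]
q=1: r=11, s=3, t=-1   [36*(3) + 97*(-1) = 11]
q=2: r=3, s=-8, t=3   [36*(-8) + 97*(3) = 3]
q=3: r=2, s=27, t=-10   [36*(27) + 97*(-10) = 2]
q=1: r=1, s=-35, t=13   [36*(-35) + 97*(13) = 1]
q=2: r=0, s=97, t=-36   [36*(97) + 97*(-36) = 0]
GCD = 1; from the row with r=1: x=-35, y=13
Check: 36*(-35) + 97*(13) = -1260 + 1261 = 1

GCD = 1, x = -35, y = 13


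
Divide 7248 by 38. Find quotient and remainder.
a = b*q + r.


7248 = 38 * 190 + 28
Check: 7220 + 28 = 7248

q = 190, r = 28


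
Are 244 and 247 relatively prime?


Euclidean algorithm:
247 = 1 * 244 + 3
244 = 81 * 3 + 1
3 = 3 * 1 + 0
GCD(244, 247) = 1

Yes, coprime (GCD = 1)


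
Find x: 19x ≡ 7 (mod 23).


GCD(19, 23) = 1, unique solution
a^(-1) mod 23 = 17
x = 17 * 7 mod 23 = 4

x ≡ 4 (mod 23)


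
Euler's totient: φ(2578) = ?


2578 = 2 × 1289
Prime factors: 2, 1289
φ(2578) = 2578 × (1-1/2) × (1-1/1289)
= 2578 × 1/2 × 1288/1289 = 1288

φ(2578) = 1288


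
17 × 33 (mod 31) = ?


17 × 33 = 561
561 mod 31 = 3


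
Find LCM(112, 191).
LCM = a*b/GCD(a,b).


GCD(112, 191) = 1
LCM = 112*191/1 = 21392/1 = 21392

LCM = 21392


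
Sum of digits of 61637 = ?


6 + 1 + 6 + 3 + 7 = 23


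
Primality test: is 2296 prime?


2296 / 2 = 1148 (exact division)
2296 is NOT prime.

No, 2296 is not prime


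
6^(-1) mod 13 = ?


Use the extended Euclidean algorithm on (13, 6); each row r = 13*s + 6*t:
r=13, s=1, t=0
r=6, s=0, t=1
q=2: r=1, s=1, t=-2   [13*(1) + 6*(-2) = 1]
q=6: r=0, s=-6, t=13   [13*(-6) + 6*(13) = 0]
GCD = 1 with t = -2, so 6*(-2) ≡ 1 (mod 13)
Inverse = -2 mod 13 = 11
Check: 6 * 11 = 66 ≡ 1 (mod 13)

6^(-1) ≡ 11 (mod 13)


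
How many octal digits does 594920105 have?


594920105 in base 8 = 4335341251
Number of digits = 10

10 digits (base 8)


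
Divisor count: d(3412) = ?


3412 = 2^2 × 853^1
d(3412) = (2+1) × (1+1) = 6

6 divisors


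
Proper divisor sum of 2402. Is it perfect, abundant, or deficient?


Proper divisors: 1, 2, 1201
Sum = 1 + 2 + 1201 = 1204
1204 < 2402 → deficient

s(2402) = 1204 (deficient)


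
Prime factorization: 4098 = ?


4098 / 2 = 2049
2049 / 3 = 683
683 / 683 = 1
4098 = 2 × 3 × 683


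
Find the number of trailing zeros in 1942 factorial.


floor(1942/5) = 388
floor(1942/25) = 77
floor(1942/125) = 15
floor(1942/625) = 3
Total = 483

483 trailing zeros


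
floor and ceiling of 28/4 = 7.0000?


28/4 = 7.0000
floor = 7
ceil = 7

floor = 7, ceil = 7


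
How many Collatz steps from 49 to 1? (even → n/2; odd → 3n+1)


49 → 148 → 74 → 37 → 112 → 56 → 28 → 14 → 7 → 22 → 11 → 34 → 17 → 52 → 26 → 13 → 40 → 20 → 10 → 5 → 16 → 8 → 4 → 2 → 1
Total steps = 24

24 steps


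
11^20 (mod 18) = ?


11^1 mod 18 = 11
11^2 mod 18 = 13
11^3 mod 18 = 17
11^4 mod 18 = 7
11^5 mod 18 = 5
11^6 mod 18 = 1
11^7 mod 18 = 11
11^8 mod 18 = 13
11^9 mod 18 = 17
11^10 mod 18 = 7
11^11 mod 18 = 5
11^12 mod 18 = 1
11^13 mod 18 = 11
11^14 mod 18 = 13
11^15 mod 18 = 17
11^16 mod 18 = 7
11^17 mod 18 = 5
11^18 mod 18 = 1
11^19 mod 18 = 11
11^20 mod 18 = 13


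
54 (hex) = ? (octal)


54 (base 16) = 84 (decimal)
84 (decimal) = 124 (base 8)


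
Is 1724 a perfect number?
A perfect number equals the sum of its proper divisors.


Proper divisors of 1724: 1, 2, 4, 431, 862
Sum = 1 + 2 + 4 + 431 + 862 = 1300

No, 1724 is not perfect (1300 ≠ 1724)


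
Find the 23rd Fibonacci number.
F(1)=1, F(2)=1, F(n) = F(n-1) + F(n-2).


Sequence: 1, 1, 2, 3, 5, 8, 13, 21, 34, 55, 89, 144, 233, 377, 610, 987, 1597, 2584, 4181, 6765, 10946, 17711, 28657
F(23) = 28657


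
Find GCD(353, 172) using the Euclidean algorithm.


353 = 2 * 172 + 9
172 = 19 * 9 + 1
9 = 9 * 1 + 0
GCD = 1


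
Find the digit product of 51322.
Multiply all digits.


5 × 1 × 3 × 2 × 2 = 60


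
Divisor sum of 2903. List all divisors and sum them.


Divisors of 2903: 1, 2903
Sum = 1 + 2903 = 2904

σ(2903) = 2904


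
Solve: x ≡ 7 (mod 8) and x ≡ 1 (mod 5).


M = 8*5 = 40
M1 = M/8 = 5, M2 = M/5 = 8
M1^(-1) mod 8 = 5, M2^(-1) mod 5 = 2
x = 7*5*5 + 1*8*2 = 191
191 mod 40 = 31
Check: 31 mod 8 = 7 ✓, 31 mod 5 = 1 ✓

x ≡ 31 (mod 40)


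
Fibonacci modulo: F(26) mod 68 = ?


F(k) mod 68 for k=1..26:
1, 1, 2, 3, 5, 8, 13, 21, 34, 55, 21, 8, 29, 37, 66, 35, 33, 0, 33, 33, 66, 31, 29, 60, 21, 13
F(26) mod 68 = 13


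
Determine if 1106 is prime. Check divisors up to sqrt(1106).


1106 / 2 = 553 (exact division)
1106 is NOT prime.

No, 1106 is not prime


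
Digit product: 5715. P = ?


5 × 7 × 1 × 5 = 175


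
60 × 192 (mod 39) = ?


60 × 192 = 11520
11520 mod 39 = 15


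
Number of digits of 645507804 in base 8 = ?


645507804 in base 8 = 4636325334
Number of digits = 10

10 digits (base 8)


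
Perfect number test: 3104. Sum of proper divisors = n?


Proper divisors of 3104: 1, 2, 4, 8, 16, 32, 97, 194, 388, 776, 1552
Sum = 1 + 2 + 4 + 8 + 16 + 32 + 97 + 194 + 388 + 776 + 1552 = 3070

No, 3104 is not perfect (3070 ≠ 3104)


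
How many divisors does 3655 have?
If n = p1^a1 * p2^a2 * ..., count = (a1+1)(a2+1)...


3655 = 5^1 × 17^1 × 43^1
d(3655) = (1+1) × (1+1) × (1+1) = 8

8 divisors


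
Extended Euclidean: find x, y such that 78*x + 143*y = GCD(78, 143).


Tabular extended Euclidean (each row: r = 78*s + 143*t):
r=78, s=1, t=0
r=143, s=0, t=1
q=0: r=78, s=1, t=0   [78*(1) + 143*(0) = 78]
q=1: r=65, s=-1, t=1   [78*(-1) + 143*(1) = 65]
q=1: r=13, s=2, t=-1   [78*(2) + 143*(-1) = 13]
q=5: r=0, s=-11, t=6   [78*(-11) + 143*(6) = 0]
GCD = 13; from the row with r=13: x=2, y=-1
Check: 78*(2) + 143*(-1) = 156 - 143 = 13

GCD = 13, x = 2, y = -1


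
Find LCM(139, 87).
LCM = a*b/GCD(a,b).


GCD(139, 87) = 1
LCM = 139*87/1 = 12093/1 = 12093

LCM = 12093


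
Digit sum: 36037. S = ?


3 + 6 + 0 + 3 + 7 = 19


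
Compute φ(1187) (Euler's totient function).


1187 = 1187
Prime factors: 1187
φ(1187) = 1187 × (1-1/1187)
= 1187 × 1186/1187 = 1186

φ(1187) = 1186


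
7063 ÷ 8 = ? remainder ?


7063 = 8 * 882 + 7
Check: 7056 + 7 = 7063

q = 882, r = 7


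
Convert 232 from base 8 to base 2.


232 (base 8) = 154 (decimal)
154 (decimal) = 10011010 (base 2)


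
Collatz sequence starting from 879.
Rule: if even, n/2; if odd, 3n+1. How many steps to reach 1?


879 → 2638 → 1319 → 3958 → 1979 → 5938 → 2969 → 8908 → 4454 → 2227 → 6682 → 3341 → 10024 → 5012 → 2506 → 1253 → 3760 → 1880 → 940 → 470 → 235 → 706 → 353 → 1060 → 530 → 265 → 796 → 398 → 199 → 598 → 299 → 898 → 449 → 1348 → 674 → 337 → 1012 → 506 → 253 → 760 → 380 → 190 → 95 → 286 → 143 → 430 → 215 → 646 → 323 → 970 → 485 → 1456 → 728 → 364 → 182 → 91 → 274 → 137 → 412 → 206 → 103 → 310 → 155 → 466 → 233 → 700 → 350 → 175 → 526 → 263 → 790 → 395 → 1186 → 593 → 1780 → 890 → 445 → 1336 → 668 → 334 → 167 → 502 → 251 → 754 → 377 → 1132 → 566 → 283 → 850 → 425 → 1276 → 638 → 319 → 958 → 479 → 1438 → 719 → 2158 → 1079 → 3238 → 1619 → 4858 → 2429 → 7288 → 3644 → 1822 → 911 → 2734 → 1367 → 4102 → 2051 → 6154 → 3077 → 9232 → 4616 → 2308 → 1154 → 577 → 1732 → 866 → 433 → 1300 → 650 → 325 → 976 → 488 → 244 → 122 → 61 → 184 → 92 → 46 → 23 → 70 → 35 → 106 → 53 → 160 → 80 → 40 → 20 → 10 → 5 → 16 → 8 → 4 → 2 → 1
Total steps = 147

147 steps


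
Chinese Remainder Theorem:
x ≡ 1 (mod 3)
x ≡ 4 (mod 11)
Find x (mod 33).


M = 3*11 = 33
M1 = M/3 = 11, M2 = M/11 = 3
M1^(-1) mod 3 = 2, M2^(-1) mod 11 = 4
x = 1*11*2 + 4*3*4 = 70
70 mod 33 = 4
Check: 4 mod 3 = 1 ✓, 4 mod 11 = 4 ✓

x ≡ 4 (mod 33)


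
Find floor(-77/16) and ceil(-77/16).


-77/16 = -4.8125
floor = -5
ceil = -4

floor = -5, ceil = -4


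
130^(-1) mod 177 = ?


Use the extended Euclidean algorithm on (177, 130); each row r = 177*s + 130*t:
r=177, s=1, t=0
r=130, s=0, t=1
q=1: r=47, s=1, t=-1   [177*(1) + 130*(-1) = 47]
q=2: r=36, s=-2, t=3   [177*(-2) + 130*(3) = 36]
q=1: r=11, s=3, t=-4   [177*(3) + 130*(-4) = 11]
q=3: r=3, s=-11, t=15   [177*(-11) + 130*(15) = 3]
q=3: r=2, s=36, t=-49   [177*(36) + 130*(-49) = 2]
q=1: r=1, s=-47, t=64   [177*(-47) + 130*(64) = 1]
q=2: r=0, s=130, t=-177   [177*(130) + 130*(-177) = 0]
GCD = 1 with t = 64, so 130*(64) ≡ 1 (mod 177)
Inverse = 64 mod 177 = 64
Check: 130 * 64 = 8320 ≡ 1 (mod 177)

130^(-1) ≡ 64 (mod 177)


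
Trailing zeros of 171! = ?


floor(171/5) = 34
floor(171/25) = 6
floor(171/125) = 1
Total = 41

41 trailing zeros


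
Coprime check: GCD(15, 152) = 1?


Euclidean algorithm:
152 = 10 * 15 + 2
15 = 7 * 2 + 1
2 = 2 * 1 + 0
GCD(15, 152) = 1

Yes, coprime (GCD = 1)


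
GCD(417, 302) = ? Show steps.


417 = 1 * 302 + 115
302 = 2 * 115 + 72
115 = 1 * 72 + 43
72 = 1 * 43 + 29
43 = 1 * 29 + 14
29 = 2 * 14 + 1
14 = 14 * 1 + 0
GCD = 1


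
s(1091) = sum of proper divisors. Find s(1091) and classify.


Proper divisors: 1
Sum = 1 = 1
1 < 1091 → deficient

s(1091) = 1 (deficient)


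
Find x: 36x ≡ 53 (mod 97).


GCD(36, 97) = 1, unique solution
a^(-1) mod 97 = 62
x = 62 * 53 mod 97 = 85

x ≡ 85 (mod 97)
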